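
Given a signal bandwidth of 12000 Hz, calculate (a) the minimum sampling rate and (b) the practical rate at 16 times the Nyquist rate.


By Nyquist theorem, fs_min = 2 * fmax.
fs_min = 2 * 12000 = 24000 Hz
Practical rate = 16 * fs_min = 16 * 24000 = 384000 Hz

fs_min = 24000 Hz, fs_practical = 384000 Hz


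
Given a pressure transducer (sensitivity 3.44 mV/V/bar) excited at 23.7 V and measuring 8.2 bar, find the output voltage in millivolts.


Output = sensitivity * Vex * P.
Vout = 3.44 * 23.7 * 8.2
Vout = 81.528 * 8.2
Vout = 668.53 mV

668.53 mV


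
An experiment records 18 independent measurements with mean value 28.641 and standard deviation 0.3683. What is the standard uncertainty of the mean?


The standard uncertainty for Type A evaluation is u = s / sqrt(n).
u = 0.3683 / sqrt(18)
u = 0.3683 / 4.2426
u = 0.0868

0.0868


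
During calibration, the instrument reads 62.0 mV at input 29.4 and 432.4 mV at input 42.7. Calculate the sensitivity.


Sensitivity = (y2 - y1) / (x2 - x1).
S = (432.4 - 62.0) / (42.7 - 29.4)
S = 370.4 / 13.3
S = 27.8496 mV/unit

27.8496 mV/unit


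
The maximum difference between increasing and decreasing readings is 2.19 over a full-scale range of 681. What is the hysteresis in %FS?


Hysteresis = (max difference / full scale) * 100%.
H = (2.19 / 681) * 100
H = 0.322 %FS

0.322 %FS


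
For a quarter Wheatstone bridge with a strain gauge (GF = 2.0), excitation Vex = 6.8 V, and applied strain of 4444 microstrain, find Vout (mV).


Quarter bridge output: Vout = (GF * epsilon * Vex) / 4.
Vout = (2.0 * 4444e-6 * 6.8) / 4
Vout = 0.0604384 / 4 V
Vout = 0.0151096 V = 15.1096 mV

15.1096 mV


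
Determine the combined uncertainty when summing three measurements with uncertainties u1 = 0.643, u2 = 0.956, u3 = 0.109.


For a sum of independent quantities, uc = sqrt(u1^2 + u2^2 + u3^2).
uc = sqrt(0.643^2 + 0.956^2 + 0.109^2)
uc = sqrt(0.413449 + 0.913936 + 0.011881)
uc = 1.1573

1.1573


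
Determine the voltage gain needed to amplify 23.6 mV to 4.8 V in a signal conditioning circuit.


Gain = Vout / Vin (converting to same units).
G = 4.8 V / 23.6 mV
G = 4800.0 mV / 23.6 mV
G = 203.39

203.39


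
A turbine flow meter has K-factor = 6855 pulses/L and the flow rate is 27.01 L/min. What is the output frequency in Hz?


Frequency = K * Q / 60 (converting L/min to L/s).
f = 6855 * 27.01 / 60
f = 185153.55 / 60
f = 3085.89 Hz

3085.89 Hz


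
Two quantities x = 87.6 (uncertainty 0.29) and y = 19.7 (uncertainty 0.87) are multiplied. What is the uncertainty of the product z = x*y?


For a product z = x*y, the relative uncertainty is:
uz/z = sqrt((ux/x)^2 + (uy/y)^2)
Relative uncertainties: ux/x = 0.29/87.6 = 0.003311
uy/y = 0.87/19.7 = 0.044162
z = 87.6 * 19.7 = 1725.7
uz = 1725.7 * sqrt(0.003311^2 + 0.044162^2) = 76.426

76.426


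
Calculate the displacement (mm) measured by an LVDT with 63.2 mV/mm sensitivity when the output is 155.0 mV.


Displacement = Vout / sensitivity.
d = 155.0 / 63.2
d = 2.453 mm

2.453 mm


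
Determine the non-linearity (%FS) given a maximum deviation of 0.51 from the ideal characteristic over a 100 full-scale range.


Linearity error = (max deviation / full scale) * 100%.
Linearity = (0.51 / 100) * 100
Linearity = 0.51 %FS

0.51 %FS


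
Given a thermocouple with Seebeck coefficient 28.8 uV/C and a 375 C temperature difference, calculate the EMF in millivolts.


The thermocouple output V = sensitivity * dT.
V = 28.8 uV/C * 375 C
V = 10800.0 uV
V = 10.8 mV

10.8 mV


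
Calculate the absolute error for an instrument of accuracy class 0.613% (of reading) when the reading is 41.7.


Absolute error = (accuracy% / 100) * reading.
Error = (0.613 / 100) * 41.7
Error = 0.00613 * 41.7
Error = 0.2556

0.2556


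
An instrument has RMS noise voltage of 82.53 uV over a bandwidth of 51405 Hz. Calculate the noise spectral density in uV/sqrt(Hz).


Noise spectral density = Vrms / sqrt(BW).
NSD = 82.53 / sqrt(51405)
NSD = 82.53 / 226.7267
NSD = 0.364 uV/sqrt(Hz)

0.364 uV/sqrt(Hz)


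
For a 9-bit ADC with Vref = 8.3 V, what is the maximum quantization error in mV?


The maximum quantization error is +/- LSB/2.
LSB = Vref / 2^n = 8.3 / 512 = 0.01621094 V
Max error = LSB / 2 = 0.01621094 / 2 = 0.00810547 V
Max error = 8.1055 mV

8.1055 mV


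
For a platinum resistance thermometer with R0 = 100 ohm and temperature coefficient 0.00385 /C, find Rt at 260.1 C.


The RTD equation: Rt = R0 * (1 + alpha * T).
Rt = 100 * (1 + 0.00385 * 260.1)
Rt = 100 * (1 + 1.001385)
Rt = 100 * 2.001385
Rt = 200.138 ohm

200.138 ohm


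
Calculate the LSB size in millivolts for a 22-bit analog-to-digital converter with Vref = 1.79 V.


The resolution (LSB) of an ADC is Vref / 2^n.
LSB = 1.79 / 2^22
LSB = 1.79 / 4194304
LSB = 4.3e-07 V = 0.00042677 mV

0.00042677 mV


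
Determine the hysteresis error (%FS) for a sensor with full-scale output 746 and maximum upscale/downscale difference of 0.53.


Hysteresis = (max difference / full scale) * 100%.
H = (0.53 / 746) * 100
H = 0.071 %FS

0.071 %FS


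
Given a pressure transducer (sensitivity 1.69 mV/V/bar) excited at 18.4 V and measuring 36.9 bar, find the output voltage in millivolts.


Output = sensitivity * Vex * P.
Vout = 1.69 * 18.4 * 36.9
Vout = 31.096 * 36.9
Vout = 1147.44 mV

1147.44 mV


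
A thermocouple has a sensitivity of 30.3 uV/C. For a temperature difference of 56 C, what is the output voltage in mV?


The thermocouple output V = sensitivity * dT.
V = 30.3 uV/C * 56 C
V = 1696.8 uV
V = 1.697 mV

1.697 mV


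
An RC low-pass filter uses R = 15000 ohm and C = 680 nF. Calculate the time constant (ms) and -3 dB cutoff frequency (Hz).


Time constant: tau = R * C.
tau = 15000 * 6.80e-07 = 0.0102 s
tau = 10.2 ms
Cutoff frequency: fc = 1 / (2*pi*R*C).
fc = 1 / (2*pi*0.0102) = 15.6 Hz

tau = 10.2 ms, fc = 15.6 Hz


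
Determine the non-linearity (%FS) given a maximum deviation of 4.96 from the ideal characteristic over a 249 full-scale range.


Linearity error = (max deviation / full scale) * 100%.
Linearity = (4.96 / 249) * 100
Linearity = 1.992 %FS

1.992 %FS


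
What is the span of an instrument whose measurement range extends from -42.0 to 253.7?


Span = upper range - lower range.
Span = 253.7 - (-42.0)
Span = 295.7

295.7


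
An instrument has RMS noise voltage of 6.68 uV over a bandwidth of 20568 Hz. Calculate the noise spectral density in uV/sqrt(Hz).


Noise spectral density = Vrms / sqrt(BW).
NSD = 6.68 / sqrt(20568)
NSD = 6.68 / 143.4155
NSD = 0.0466 uV/sqrt(Hz)

0.0466 uV/sqrt(Hz)


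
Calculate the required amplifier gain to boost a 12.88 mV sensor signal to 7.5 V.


Gain = Vout / Vin (converting to same units).
G = 7.5 V / 12.88 mV
G = 7500.0 mV / 12.88 mV
G = 582.3

582.3


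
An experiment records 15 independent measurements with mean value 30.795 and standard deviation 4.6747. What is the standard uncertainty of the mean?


The standard uncertainty for Type A evaluation is u = s / sqrt(n).
u = 4.6747 / sqrt(15)
u = 4.6747 / 3.873
u = 1.207

1.207


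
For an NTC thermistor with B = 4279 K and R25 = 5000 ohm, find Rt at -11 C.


NTC thermistor equation: Rt = R25 * exp(B * (1/T - 1/T25)).
T in Kelvin: 262.15 K, T25 = 298.15 K
1/T - 1/T25 = 1/262.15 - 1/298.15 = 0.00046059
B * (1/T - 1/T25) = 4279 * 0.00046059 = 1.9709
Rt = 5000 * exp(1.9709) = 35884.9 ohm

35884.9 ohm


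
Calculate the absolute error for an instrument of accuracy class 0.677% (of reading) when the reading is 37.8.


Absolute error = (accuracy% / 100) * reading.
Error = (0.677 / 100) * 37.8
Error = 0.00677 * 37.8
Error = 0.2559

0.2559


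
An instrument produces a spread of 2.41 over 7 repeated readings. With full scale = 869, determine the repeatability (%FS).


Repeatability = (spread / full scale) * 100%.
R = (2.41 / 869) * 100
R = 0.277 %FS

0.277 %FS


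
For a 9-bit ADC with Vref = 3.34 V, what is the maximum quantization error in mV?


The maximum quantization error is +/- LSB/2.
LSB = Vref / 2^n = 3.34 / 512 = 0.00652344 V
Max error = LSB / 2 = 0.00652344 / 2 = 0.00326172 V
Max error = 3.2617 mV

3.2617 mV


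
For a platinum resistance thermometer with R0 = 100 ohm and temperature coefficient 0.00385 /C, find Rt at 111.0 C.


The RTD equation: Rt = R0 * (1 + alpha * T).
Rt = 100 * (1 + 0.00385 * 111.0)
Rt = 100 * (1 + 0.42735)
Rt = 100 * 1.42735
Rt = 142.735 ohm

142.735 ohm


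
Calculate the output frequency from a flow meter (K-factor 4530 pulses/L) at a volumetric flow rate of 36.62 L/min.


Frequency = K * Q / 60 (converting L/min to L/s).
f = 4530 * 36.62 / 60
f = 165888.6 / 60
f = 2764.81 Hz

2764.81 Hz


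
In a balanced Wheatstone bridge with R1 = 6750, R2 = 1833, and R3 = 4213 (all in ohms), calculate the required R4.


At balance: R1*R4 = R2*R3, so R4 = R2*R3/R1.
R4 = 1833 * 4213 / 6750
R4 = 7722429 / 6750
R4 = 1144.06 ohm

1144.06 ohm


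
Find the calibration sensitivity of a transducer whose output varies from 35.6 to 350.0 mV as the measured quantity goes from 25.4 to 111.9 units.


Sensitivity = (y2 - y1) / (x2 - x1).
S = (350.0 - 35.6) / (111.9 - 25.4)
S = 314.4 / 86.5
S = 3.6347 mV/unit

3.6347 mV/unit


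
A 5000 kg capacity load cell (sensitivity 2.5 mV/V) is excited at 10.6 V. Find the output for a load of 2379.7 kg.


Vout = rated_output * Vex * (load / capacity).
Vout = 2.5 * 10.6 * (2379.7 / 5000)
Vout = 2.5 * 10.6 * 0.47594
Vout = 12.612 mV

12.612 mV


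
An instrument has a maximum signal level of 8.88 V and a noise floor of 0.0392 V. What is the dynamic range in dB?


Dynamic range = 20 * log10(Vmax / Vnoise).
DR = 20 * log10(8.88 / 0.0392)
DR = 20 * log10(226.53)
DR = 47.1 dB

47.1 dB


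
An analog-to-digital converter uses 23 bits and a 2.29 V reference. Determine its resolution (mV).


The resolution (LSB) of an ADC is Vref / 2^n.
LSB = 2.29 / 2^23
LSB = 2.29 / 8388608
LSB = 2.7e-07 V = 0.00027299 mV

0.00027299 mV


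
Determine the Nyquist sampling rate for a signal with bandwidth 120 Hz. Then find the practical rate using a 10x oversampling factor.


By Nyquist theorem, fs_min = 2 * fmax.
fs_min = 2 * 120 = 240 Hz
Practical rate = 10 * fs_min = 10 * 240 = 2400 Hz

fs_min = 240 Hz, fs_practical = 2400 Hz


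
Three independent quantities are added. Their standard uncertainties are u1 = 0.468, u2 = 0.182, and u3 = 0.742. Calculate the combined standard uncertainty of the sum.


For a sum of independent quantities, uc = sqrt(u1^2 + u2^2 + u3^2).
uc = sqrt(0.468^2 + 0.182^2 + 0.742^2)
uc = sqrt(0.219024 + 0.033124 + 0.550564)
uc = 0.8959

0.8959


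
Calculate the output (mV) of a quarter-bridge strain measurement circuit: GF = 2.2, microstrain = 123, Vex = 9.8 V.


Quarter bridge output: Vout = (GF * epsilon * Vex) / 4.
Vout = (2.2 * 123e-6 * 9.8) / 4
Vout = 0.00265188 / 4 V
Vout = 0.00066297 V = 0.663 mV

0.663 mV


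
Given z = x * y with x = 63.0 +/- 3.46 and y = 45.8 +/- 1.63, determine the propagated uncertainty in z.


For a product z = x*y, the relative uncertainty is:
uz/z = sqrt((ux/x)^2 + (uy/y)^2)
Relative uncertainties: ux/x = 3.46/63.0 = 0.054921
uy/y = 1.63/45.8 = 0.03559
z = 63.0 * 45.8 = 2885.4
uz = 2885.4 * sqrt(0.054921^2 + 0.03559^2) = 188.832

188.832


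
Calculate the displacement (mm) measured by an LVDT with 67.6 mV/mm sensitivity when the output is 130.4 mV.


Displacement = Vout / sensitivity.
d = 130.4 / 67.6
d = 1.929 mm

1.929 mm


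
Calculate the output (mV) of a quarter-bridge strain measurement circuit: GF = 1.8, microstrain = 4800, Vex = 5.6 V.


Quarter bridge output: Vout = (GF * epsilon * Vex) / 4.
Vout = (1.8 * 4800e-6 * 5.6) / 4
Vout = 0.048384 / 4 V
Vout = 0.012096 V = 12.096 mV

12.096 mV


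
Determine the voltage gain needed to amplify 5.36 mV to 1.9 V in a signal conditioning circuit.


Gain = Vout / Vin (converting to same units).
G = 1.9 V / 5.36 mV
G = 1900.0 mV / 5.36 mV
G = 354.48

354.48


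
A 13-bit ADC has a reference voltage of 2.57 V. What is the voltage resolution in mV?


The resolution (LSB) of an ADC is Vref / 2^n.
LSB = 2.57 / 2^13
LSB = 2.57 / 8192
LSB = 0.00031372 V = 0.3137207 mV

0.3137207 mV


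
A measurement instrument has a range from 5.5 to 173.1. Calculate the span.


Span = upper range - lower range.
Span = 173.1 - (5.5)
Span = 167.6

167.6


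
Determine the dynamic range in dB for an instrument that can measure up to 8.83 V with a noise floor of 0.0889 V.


Dynamic range = 20 * log10(Vmax / Vnoise).
DR = 20 * log10(8.83 / 0.0889)
DR = 20 * log10(99.33)
DR = 39.94 dB

39.94 dB


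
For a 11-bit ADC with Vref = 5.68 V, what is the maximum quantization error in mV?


The maximum quantization error is +/- LSB/2.
LSB = Vref / 2^n = 5.68 / 2048 = 0.00277344 V
Max error = LSB / 2 = 0.00277344 / 2 = 0.00138672 V
Max error = 1.3867 mV

1.3867 mV


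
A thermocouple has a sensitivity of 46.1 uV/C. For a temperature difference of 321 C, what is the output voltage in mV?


The thermocouple output V = sensitivity * dT.
V = 46.1 uV/C * 321 C
V = 14798.1 uV
V = 14.798 mV

14.798 mV


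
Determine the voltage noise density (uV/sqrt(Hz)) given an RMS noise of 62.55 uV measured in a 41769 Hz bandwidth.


Noise spectral density = Vrms / sqrt(BW).
NSD = 62.55 / sqrt(41769)
NSD = 62.55 / 204.3747
NSD = 0.3061 uV/sqrt(Hz)

0.3061 uV/sqrt(Hz)


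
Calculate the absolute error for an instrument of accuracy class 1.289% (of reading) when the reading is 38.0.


Absolute error = (accuracy% / 100) * reading.
Error = (1.289 / 100) * 38.0
Error = 0.01289 * 38.0
Error = 0.4898

0.4898


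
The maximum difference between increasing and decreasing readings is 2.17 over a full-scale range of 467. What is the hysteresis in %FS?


Hysteresis = (max difference / full scale) * 100%.
H = (2.17 / 467) * 100
H = 0.465 %FS

0.465 %FS


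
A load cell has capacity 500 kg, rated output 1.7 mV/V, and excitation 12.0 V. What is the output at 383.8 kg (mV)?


Vout = rated_output * Vex * (load / capacity).
Vout = 1.7 * 12.0 * (383.8 / 500)
Vout = 1.7 * 12.0 * 0.7676
Vout = 15.659 mV

15.659 mV


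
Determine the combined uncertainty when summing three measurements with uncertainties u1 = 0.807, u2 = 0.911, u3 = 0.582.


For a sum of independent quantities, uc = sqrt(u1^2 + u2^2 + u3^2).
uc = sqrt(0.807^2 + 0.911^2 + 0.582^2)
uc = sqrt(0.651249 + 0.829921 + 0.338724)
uc = 1.349

1.349


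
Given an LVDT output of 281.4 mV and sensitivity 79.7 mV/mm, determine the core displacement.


Displacement = Vout / sensitivity.
d = 281.4 / 79.7
d = 3.531 mm

3.531 mm


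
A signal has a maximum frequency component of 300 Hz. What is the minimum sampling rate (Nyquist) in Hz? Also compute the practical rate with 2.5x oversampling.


By Nyquist theorem, fs_min = 2 * fmax.
fs_min = 2 * 300 = 600 Hz
Practical rate = 2.5 * fs_min = 2.5 * 600 = 1500 Hz

fs_min = 600 Hz, fs_practical = 1500 Hz


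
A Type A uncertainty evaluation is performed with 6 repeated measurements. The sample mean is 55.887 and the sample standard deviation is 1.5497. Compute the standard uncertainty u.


The standard uncertainty for Type A evaluation is u = s / sqrt(n).
u = 1.5497 / sqrt(6)
u = 1.5497 / 2.4495
u = 0.6327

0.6327


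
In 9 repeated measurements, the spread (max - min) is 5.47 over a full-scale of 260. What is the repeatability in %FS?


Repeatability = (spread / full scale) * 100%.
R = (5.47 / 260) * 100
R = 2.104 %FS

2.104 %FS


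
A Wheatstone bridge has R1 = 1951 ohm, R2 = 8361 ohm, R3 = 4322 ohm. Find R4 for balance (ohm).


At balance: R1*R4 = R2*R3, so R4 = R2*R3/R1.
R4 = 8361 * 4322 / 1951
R4 = 36136242 / 1951
R4 = 18521.91 ohm

18521.91 ohm


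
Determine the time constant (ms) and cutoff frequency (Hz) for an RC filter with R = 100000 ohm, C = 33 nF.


Time constant: tau = R * C.
tau = 100000 * 3.30e-08 = 0.0033 s
tau = 3.3 ms
Cutoff frequency: fc = 1 / (2*pi*R*C).
fc = 1 / (2*pi*0.0033) = 48.23 Hz

tau = 3.3 ms, fc = 48.23 Hz


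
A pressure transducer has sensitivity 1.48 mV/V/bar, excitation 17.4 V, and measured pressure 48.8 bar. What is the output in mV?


Output = sensitivity * Vex * P.
Vout = 1.48 * 17.4 * 48.8
Vout = 25.752 * 48.8
Vout = 1256.7 mV

1256.7 mV


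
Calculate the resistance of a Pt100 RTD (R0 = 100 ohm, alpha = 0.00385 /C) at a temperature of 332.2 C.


The RTD equation: Rt = R0 * (1 + alpha * T).
Rt = 100 * (1 + 0.00385 * 332.2)
Rt = 100 * (1 + 1.27897)
Rt = 100 * 2.27897
Rt = 227.897 ohm

227.897 ohm


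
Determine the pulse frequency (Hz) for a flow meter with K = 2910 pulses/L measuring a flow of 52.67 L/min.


Frequency = K * Q / 60 (converting L/min to L/s).
f = 2910 * 52.67 / 60
f = 153269.7 / 60
f = 2554.5 Hz

2554.5 Hz


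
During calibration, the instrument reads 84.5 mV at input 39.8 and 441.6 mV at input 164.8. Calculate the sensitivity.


Sensitivity = (y2 - y1) / (x2 - x1).
S = (441.6 - 84.5) / (164.8 - 39.8)
S = 357.1 / 125.0
S = 2.8568 mV/unit

2.8568 mV/unit


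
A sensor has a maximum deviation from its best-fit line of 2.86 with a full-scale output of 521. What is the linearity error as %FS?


Linearity error = (max deviation / full scale) * 100%.
Linearity = (2.86 / 521) * 100
Linearity = 0.549 %FS

0.549 %FS


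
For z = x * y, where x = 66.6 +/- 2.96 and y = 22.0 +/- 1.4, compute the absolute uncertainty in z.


For a product z = x*y, the relative uncertainty is:
uz/z = sqrt((ux/x)^2 + (uy/y)^2)
Relative uncertainties: ux/x = 2.96/66.6 = 0.044444
uy/y = 1.4/22.0 = 0.063636
z = 66.6 * 22.0 = 1465.2
uz = 1465.2 * sqrt(0.044444^2 + 0.063636^2) = 113.729

113.729


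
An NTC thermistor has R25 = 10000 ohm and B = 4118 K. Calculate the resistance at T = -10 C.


NTC thermistor equation: Rt = R25 * exp(B * (1/T - 1/T25)).
T in Kelvin: 263.15 K, T25 = 298.15 K
1/T - 1/T25 = 1/263.15 - 1/298.15 = 0.0004461
B * (1/T - 1/T25) = 4118 * 0.0004461 = 1.837
Rt = 10000 * exp(1.837) = 62778.6 ohm

62778.6 ohm


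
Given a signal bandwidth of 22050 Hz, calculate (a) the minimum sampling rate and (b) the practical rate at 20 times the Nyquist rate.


By Nyquist theorem, fs_min = 2 * fmax.
fs_min = 2 * 22050 = 44100 Hz
Practical rate = 20 * fs_min = 20 * 44100 = 882000 Hz

fs_min = 44100 Hz, fs_practical = 882000 Hz


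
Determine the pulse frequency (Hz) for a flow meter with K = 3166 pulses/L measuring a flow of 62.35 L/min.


Frequency = K * Q / 60 (converting L/min to L/s).
f = 3166 * 62.35 / 60
f = 197400.1 / 60
f = 3290.0 Hz

3290.0 Hz


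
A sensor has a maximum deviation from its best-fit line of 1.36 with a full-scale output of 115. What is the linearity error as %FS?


Linearity error = (max deviation / full scale) * 100%.
Linearity = (1.36 / 115) * 100
Linearity = 1.183 %FS

1.183 %FS


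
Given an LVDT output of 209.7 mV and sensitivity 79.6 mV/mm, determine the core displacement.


Displacement = Vout / sensitivity.
d = 209.7 / 79.6
d = 2.634 mm

2.634 mm


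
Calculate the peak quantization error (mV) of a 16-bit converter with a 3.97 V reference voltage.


The maximum quantization error is +/- LSB/2.
LSB = Vref / 2^n = 3.97 / 65536 = 6.058e-05 V
Max error = LSB / 2 = 6.058e-05 / 2 = 3.029e-05 V
Max error = 0.0303 mV

0.0303 mV


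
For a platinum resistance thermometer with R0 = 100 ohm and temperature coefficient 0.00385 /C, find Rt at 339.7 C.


The RTD equation: Rt = R0 * (1 + alpha * T).
Rt = 100 * (1 + 0.00385 * 339.7)
Rt = 100 * (1 + 1.307845)
Rt = 100 * 2.307845
Rt = 230.784 ohm

230.784 ohm


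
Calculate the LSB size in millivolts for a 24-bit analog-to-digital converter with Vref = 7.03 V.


The resolution (LSB) of an ADC is Vref / 2^n.
LSB = 7.03 / 2^24
LSB = 7.03 / 16777216
LSB = 4.2e-07 V = 0.00041902 mV

0.00041902 mV


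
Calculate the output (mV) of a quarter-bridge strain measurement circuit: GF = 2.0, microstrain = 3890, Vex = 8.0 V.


Quarter bridge output: Vout = (GF * epsilon * Vex) / 4.
Vout = (2.0 * 3890e-6 * 8.0) / 4
Vout = 0.06224 / 4 V
Vout = 0.01556 V = 15.56 mV

15.56 mV


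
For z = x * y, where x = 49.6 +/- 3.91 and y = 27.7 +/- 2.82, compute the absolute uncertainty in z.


For a product z = x*y, the relative uncertainty is:
uz/z = sqrt((ux/x)^2 + (uy/y)^2)
Relative uncertainties: ux/x = 3.91/49.6 = 0.078831
uy/y = 2.82/27.7 = 0.101805
z = 49.6 * 27.7 = 1373.9
uz = 1373.9 * sqrt(0.078831^2 + 0.101805^2) = 176.903

176.903


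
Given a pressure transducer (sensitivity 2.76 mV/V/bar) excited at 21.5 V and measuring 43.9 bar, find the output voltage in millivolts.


Output = sensitivity * Vex * P.
Vout = 2.76 * 21.5 * 43.9
Vout = 59.34 * 43.9
Vout = 2605.03 mV

2605.03 mV


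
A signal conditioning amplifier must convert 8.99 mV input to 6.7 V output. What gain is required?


Gain = Vout / Vin (converting to same units).
G = 6.7 V / 8.99 mV
G = 6700.0 mV / 8.99 mV
G = 745.27

745.27


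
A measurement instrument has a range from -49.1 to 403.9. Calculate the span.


Span = upper range - lower range.
Span = 403.9 - (-49.1)
Span = 453.0

453.0


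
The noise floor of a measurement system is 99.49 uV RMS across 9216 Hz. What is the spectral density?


Noise spectral density = Vrms / sqrt(BW).
NSD = 99.49 / sqrt(9216)
NSD = 99.49 / 96.0
NSD = 1.0364 uV/sqrt(Hz)

1.0364 uV/sqrt(Hz)


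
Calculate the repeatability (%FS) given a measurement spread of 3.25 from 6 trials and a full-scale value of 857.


Repeatability = (spread / full scale) * 100%.
R = (3.25 / 857) * 100
R = 0.379 %FS

0.379 %FS


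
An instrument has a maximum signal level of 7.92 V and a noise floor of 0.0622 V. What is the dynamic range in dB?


Dynamic range = 20 * log10(Vmax / Vnoise).
DR = 20 * log10(7.92 / 0.0622)
DR = 20 * log10(127.33)
DR = 42.1 dB

42.1 dB


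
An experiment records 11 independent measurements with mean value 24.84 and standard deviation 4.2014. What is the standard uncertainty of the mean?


The standard uncertainty for Type A evaluation is u = s / sqrt(n).
u = 4.2014 / sqrt(11)
u = 4.2014 / 3.3166
u = 1.2668

1.2668


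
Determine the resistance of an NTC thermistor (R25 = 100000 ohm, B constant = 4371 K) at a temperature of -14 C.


NTC thermistor equation: Rt = R25 * exp(B * (1/T - 1/T25)).
T in Kelvin: 259.15 K, T25 = 298.15 K
1/T - 1/T25 = 1/259.15 - 1/298.15 = 0.00050475
B * (1/T - 1/T25) = 4371 * 0.00050475 = 2.2063
Rt = 100000 * exp(2.2063) = 908181.2 ohm

908181.2 ohm


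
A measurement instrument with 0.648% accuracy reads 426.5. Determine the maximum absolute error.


Absolute error = (accuracy% / 100) * reading.
Error = (0.648 / 100) * 426.5
Error = 0.00648 * 426.5
Error = 2.7637

2.7637


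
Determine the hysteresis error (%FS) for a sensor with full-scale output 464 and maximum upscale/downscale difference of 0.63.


Hysteresis = (max difference / full scale) * 100%.
H = (0.63 / 464) * 100
H = 0.136 %FS

0.136 %FS


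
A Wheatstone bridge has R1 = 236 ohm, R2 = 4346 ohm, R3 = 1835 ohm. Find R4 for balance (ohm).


At balance: R1*R4 = R2*R3, so R4 = R2*R3/R1.
R4 = 4346 * 1835 / 236
R4 = 7974910 / 236
R4 = 33791.99 ohm

33791.99 ohm


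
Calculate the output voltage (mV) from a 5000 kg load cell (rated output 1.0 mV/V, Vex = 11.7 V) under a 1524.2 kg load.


Vout = rated_output * Vex * (load / capacity).
Vout = 1.0 * 11.7 * (1524.2 / 5000)
Vout = 1.0 * 11.7 * 0.30484
Vout = 3.567 mV

3.567 mV


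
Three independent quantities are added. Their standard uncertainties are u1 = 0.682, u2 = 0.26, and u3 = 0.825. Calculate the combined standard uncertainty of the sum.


For a sum of independent quantities, uc = sqrt(u1^2 + u2^2 + u3^2).
uc = sqrt(0.682^2 + 0.26^2 + 0.825^2)
uc = sqrt(0.465124 + 0.0676 + 0.680625)
uc = 1.1015

1.1015


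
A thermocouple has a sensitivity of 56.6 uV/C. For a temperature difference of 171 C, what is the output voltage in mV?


The thermocouple output V = sensitivity * dT.
V = 56.6 uV/C * 171 C
V = 9678.6 uV
V = 9.679 mV

9.679 mV


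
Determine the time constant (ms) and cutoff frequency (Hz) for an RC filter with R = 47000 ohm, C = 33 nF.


Time constant: tau = R * C.
tau = 47000 * 3.30e-08 = 0.001551 s
tau = 1.551 ms
Cutoff frequency: fc = 1 / (2*pi*R*C).
fc = 1 / (2*pi*0.001551) = 102.61 Hz

tau = 1.551 ms, fc = 102.61 Hz


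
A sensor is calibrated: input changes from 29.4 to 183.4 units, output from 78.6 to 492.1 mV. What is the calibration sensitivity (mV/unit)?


Sensitivity = (y2 - y1) / (x2 - x1).
S = (492.1 - 78.6) / (183.4 - 29.4)
S = 413.5 / 154.0
S = 2.6851 mV/unit

2.6851 mV/unit


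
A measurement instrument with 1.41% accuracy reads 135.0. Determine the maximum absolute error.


Absolute error = (accuracy% / 100) * reading.
Error = (1.41 / 100) * 135.0
Error = 0.0141 * 135.0
Error = 1.9035

1.9035


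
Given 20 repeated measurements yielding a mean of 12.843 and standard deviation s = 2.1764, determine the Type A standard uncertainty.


The standard uncertainty for Type A evaluation is u = s / sqrt(n).
u = 2.1764 / sqrt(20)
u = 2.1764 / 4.4721
u = 0.4867

0.4867


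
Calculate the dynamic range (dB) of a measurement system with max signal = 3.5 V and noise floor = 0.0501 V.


Dynamic range = 20 * log10(Vmax / Vnoise).
DR = 20 * log10(3.5 / 0.0501)
DR = 20 * log10(69.86)
DR = 36.88 dB

36.88 dB


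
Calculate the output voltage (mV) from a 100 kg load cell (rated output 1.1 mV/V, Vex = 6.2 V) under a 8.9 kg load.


Vout = rated_output * Vex * (load / capacity).
Vout = 1.1 * 6.2 * (8.9 / 100)
Vout = 1.1 * 6.2 * 0.089
Vout = 0.607 mV

0.607 mV


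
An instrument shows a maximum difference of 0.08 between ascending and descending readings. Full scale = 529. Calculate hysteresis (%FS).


Hysteresis = (max difference / full scale) * 100%.
H = (0.08 / 529) * 100
H = 0.015 %FS

0.015 %FS


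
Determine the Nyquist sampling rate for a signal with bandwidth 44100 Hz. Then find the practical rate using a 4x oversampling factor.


By Nyquist theorem, fs_min = 2 * fmax.
fs_min = 2 * 44100 = 88200 Hz
Practical rate = 4 * fs_min = 4 * 88200 = 352800 Hz

fs_min = 88200 Hz, fs_practical = 352800 Hz


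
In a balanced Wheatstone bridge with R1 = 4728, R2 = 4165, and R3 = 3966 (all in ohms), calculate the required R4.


At balance: R1*R4 = R2*R3, so R4 = R2*R3/R1.
R4 = 4165 * 3966 / 4728
R4 = 16518390 / 4728
R4 = 3493.74 ohm

3493.74 ohm


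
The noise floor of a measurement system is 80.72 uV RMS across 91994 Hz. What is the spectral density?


Noise spectral density = Vrms / sqrt(BW).
NSD = 80.72 / sqrt(91994)
NSD = 80.72 / 303.3051
NSD = 0.2661 uV/sqrt(Hz)

0.2661 uV/sqrt(Hz)


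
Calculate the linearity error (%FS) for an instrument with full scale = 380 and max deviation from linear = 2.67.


Linearity error = (max deviation / full scale) * 100%.
Linearity = (2.67 / 380) * 100
Linearity = 0.703 %FS

0.703 %FS


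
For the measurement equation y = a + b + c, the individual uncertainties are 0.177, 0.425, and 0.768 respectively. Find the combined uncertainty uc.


For a sum of independent quantities, uc = sqrt(u1^2 + u2^2 + u3^2).
uc = sqrt(0.177^2 + 0.425^2 + 0.768^2)
uc = sqrt(0.031329 + 0.180625 + 0.589824)
uc = 0.8954

0.8954


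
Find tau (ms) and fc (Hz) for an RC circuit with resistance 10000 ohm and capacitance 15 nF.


Time constant: tau = R * C.
tau = 10000 * 1.50e-08 = 0.00015 s
tau = 0.15 ms
Cutoff frequency: fc = 1 / (2*pi*R*C).
fc = 1 / (2*pi*0.00015) = 1061.03 Hz

tau = 0.15 ms, fc = 1061.03 Hz


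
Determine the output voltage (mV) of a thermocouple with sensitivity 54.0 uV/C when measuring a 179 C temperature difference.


The thermocouple output V = sensitivity * dT.
V = 54.0 uV/C * 179 C
V = 9666.0 uV
V = 9.666 mV

9.666 mV


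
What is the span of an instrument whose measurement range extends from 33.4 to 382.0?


Span = upper range - lower range.
Span = 382.0 - (33.4)
Span = 348.6

348.6


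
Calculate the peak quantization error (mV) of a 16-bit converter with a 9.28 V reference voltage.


The maximum quantization error is +/- LSB/2.
LSB = Vref / 2^n = 9.28 / 65536 = 0.0001416 V
Max error = LSB / 2 = 0.0001416 / 2 = 7.08e-05 V
Max error = 0.0708 mV

0.0708 mV


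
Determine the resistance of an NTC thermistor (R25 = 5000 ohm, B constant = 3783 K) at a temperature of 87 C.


NTC thermistor equation: Rt = R25 * exp(B * (1/T - 1/T25)).
T in Kelvin: 360.15 K, T25 = 298.15 K
1/T - 1/T25 = 1/360.15 - 1/298.15 = -0.0005774
B * (1/T - 1/T25) = 3783 * -0.0005774 = -2.1843
Rt = 5000 * exp(-2.1843) = 562.8 ohm

562.8 ohm


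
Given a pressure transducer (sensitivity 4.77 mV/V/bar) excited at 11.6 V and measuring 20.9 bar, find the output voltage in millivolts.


Output = sensitivity * Vex * P.
Vout = 4.77 * 11.6 * 20.9
Vout = 55.332 * 20.9
Vout = 1156.44 mV

1156.44 mV


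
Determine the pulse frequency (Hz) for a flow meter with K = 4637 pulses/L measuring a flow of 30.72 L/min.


Frequency = K * Q / 60 (converting L/min to L/s).
f = 4637 * 30.72 / 60
f = 142448.64 / 60
f = 2374.14 Hz

2374.14 Hz


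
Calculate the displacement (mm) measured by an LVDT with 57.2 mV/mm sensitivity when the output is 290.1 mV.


Displacement = Vout / sensitivity.
d = 290.1 / 57.2
d = 5.072 mm

5.072 mm


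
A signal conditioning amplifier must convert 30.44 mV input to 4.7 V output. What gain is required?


Gain = Vout / Vin (converting to same units).
G = 4.7 V / 30.44 mV
G = 4700.0 mV / 30.44 mV
G = 154.4

154.4


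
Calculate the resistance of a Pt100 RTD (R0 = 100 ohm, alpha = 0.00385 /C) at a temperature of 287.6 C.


The RTD equation: Rt = R0 * (1 + alpha * T).
Rt = 100 * (1 + 0.00385 * 287.6)
Rt = 100 * (1 + 1.10726)
Rt = 100 * 2.10726
Rt = 210.726 ohm

210.726 ohm


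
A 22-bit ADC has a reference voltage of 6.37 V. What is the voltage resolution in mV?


The resolution (LSB) of an ADC is Vref / 2^n.
LSB = 6.37 / 2^22
LSB = 6.37 / 4194304
LSB = 1.52e-06 V = 0.00151873 mV

0.00151873 mV


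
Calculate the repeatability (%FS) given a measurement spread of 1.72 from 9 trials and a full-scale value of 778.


Repeatability = (spread / full scale) * 100%.
R = (1.72 / 778) * 100
R = 0.221 %FS

0.221 %FS


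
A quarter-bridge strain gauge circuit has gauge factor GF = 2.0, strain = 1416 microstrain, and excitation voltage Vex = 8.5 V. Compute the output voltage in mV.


Quarter bridge output: Vout = (GF * epsilon * Vex) / 4.
Vout = (2.0 * 1416e-6 * 8.5) / 4
Vout = 0.024072 / 4 V
Vout = 0.006018 V = 6.018 mV

6.018 mV


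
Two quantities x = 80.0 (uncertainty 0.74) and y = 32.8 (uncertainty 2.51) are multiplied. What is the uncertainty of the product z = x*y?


For a product z = x*y, the relative uncertainty is:
uz/z = sqrt((ux/x)^2 + (uy/y)^2)
Relative uncertainties: ux/x = 0.74/80.0 = 0.00925
uy/y = 2.51/32.8 = 0.076524
z = 80.0 * 32.8 = 2624.0
uz = 2624.0 * sqrt(0.00925^2 + 0.076524^2) = 202.262

202.262


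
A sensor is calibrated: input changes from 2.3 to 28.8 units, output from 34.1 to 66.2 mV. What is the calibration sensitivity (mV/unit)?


Sensitivity = (y2 - y1) / (x2 - x1).
S = (66.2 - 34.1) / (28.8 - 2.3)
S = 32.1 / 26.5
S = 1.2113 mV/unit

1.2113 mV/unit


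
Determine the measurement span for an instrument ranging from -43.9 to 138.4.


Span = upper range - lower range.
Span = 138.4 - (-43.9)
Span = 182.3

182.3


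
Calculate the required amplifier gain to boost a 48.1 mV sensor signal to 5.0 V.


Gain = Vout / Vin (converting to same units).
G = 5.0 V / 48.1 mV
G = 5000.0 mV / 48.1 mV
G = 103.95

103.95


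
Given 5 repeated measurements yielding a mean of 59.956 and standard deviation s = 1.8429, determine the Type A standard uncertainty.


The standard uncertainty for Type A evaluation is u = s / sqrt(n).
u = 1.8429 / sqrt(5)
u = 1.8429 / 2.2361
u = 0.8242

0.8242


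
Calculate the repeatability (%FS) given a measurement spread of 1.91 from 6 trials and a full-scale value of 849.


Repeatability = (spread / full scale) * 100%.
R = (1.91 / 849) * 100
R = 0.225 %FS

0.225 %FS


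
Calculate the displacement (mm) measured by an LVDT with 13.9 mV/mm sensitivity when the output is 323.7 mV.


Displacement = Vout / sensitivity.
d = 323.7 / 13.9
d = 23.288 mm

23.288 mm


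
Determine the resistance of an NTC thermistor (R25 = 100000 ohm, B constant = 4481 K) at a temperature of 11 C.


NTC thermistor equation: Rt = R25 * exp(B * (1/T - 1/T25)).
T in Kelvin: 284.15 K, T25 = 298.15 K
1/T - 1/T25 = 1/284.15 - 1/298.15 = 0.00016525
B * (1/T - 1/T25) = 4481 * 0.00016525 = 0.7405
Rt = 100000 * exp(0.7405) = 209696.7 ohm

209696.7 ohm


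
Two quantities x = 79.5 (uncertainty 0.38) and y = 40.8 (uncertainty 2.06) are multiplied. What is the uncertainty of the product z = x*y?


For a product z = x*y, the relative uncertainty is:
uz/z = sqrt((ux/x)^2 + (uy/y)^2)
Relative uncertainties: ux/x = 0.38/79.5 = 0.00478
uy/y = 2.06/40.8 = 0.05049
z = 79.5 * 40.8 = 3243.6
uz = 3243.6 * sqrt(0.00478^2 + 0.05049^2) = 164.502

164.502


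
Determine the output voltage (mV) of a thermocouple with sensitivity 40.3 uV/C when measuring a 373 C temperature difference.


The thermocouple output V = sensitivity * dT.
V = 40.3 uV/C * 373 C
V = 15031.9 uV
V = 15.032 mV

15.032 mV


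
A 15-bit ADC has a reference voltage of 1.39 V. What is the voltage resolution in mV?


The resolution (LSB) of an ADC is Vref / 2^n.
LSB = 1.39 / 2^15
LSB = 1.39 / 32768
LSB = 4.242e-05 V = 0.04241943 mV

0.04241943 mV


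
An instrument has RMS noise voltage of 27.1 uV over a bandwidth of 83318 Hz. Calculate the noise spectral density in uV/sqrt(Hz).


Noise spectral density = Vrms / sqrt(BW).
NSD = 27.1 / sqrt(83318)
NSD = 27.1 / 288.6486
NSD = 0.0939 uV/sqrt(Hz)

0.0939 uV/sqrt(Hz)


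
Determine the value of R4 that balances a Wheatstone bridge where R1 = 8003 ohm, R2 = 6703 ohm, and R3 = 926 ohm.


At balance: R1*R4 = R2*R3, so R4 = R2*R3/R1.
R4 = 6703 * 926 / 8003
R4 = 6206978 / 8003
R4 = 775.58 ohm

775.58 ohm


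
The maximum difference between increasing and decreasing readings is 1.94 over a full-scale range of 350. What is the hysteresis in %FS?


Hysteresis = (max difference / full scale) * 100%.
H = (1.94 / 350) * 100
H = 0.554 %FS

0.554 %FS


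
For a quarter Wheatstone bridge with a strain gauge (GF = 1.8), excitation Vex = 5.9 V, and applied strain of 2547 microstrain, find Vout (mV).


Quarter bridge output: Vout = (GF * epsilon * Vex) / 4.
Vout = (1.8 * 2547e-6 * 5.9) / 4
Vout = 0.02704914 / 4 V
Vout = 0.00676229 V = 6.7623 mV

6.7623 mV


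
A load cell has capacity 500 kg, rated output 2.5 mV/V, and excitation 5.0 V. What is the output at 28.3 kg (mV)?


Vout = rated_output * Vex * (load / capacity).
Vout = 2.5 * 5.0 * (28.3 / 500)
Vout = 2.5 * 5.0 * 0.0566
Vout = 0.708 mV

0.708 mV


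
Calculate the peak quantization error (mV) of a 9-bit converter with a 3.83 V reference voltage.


The maximum quantization error is +/- LSB/2.
LSB = Vref / 2^n = 3.83 / 512 = 0.00748047 V
Max error = LSB / 2 = 0.00748047 / 2 = 0.00374023 V
Max error = 3.7402 mV

3.7402 mV


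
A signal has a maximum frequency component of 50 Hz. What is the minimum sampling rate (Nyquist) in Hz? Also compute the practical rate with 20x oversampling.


By Nyquist theorem, fs_min = 2 * fmax.
fs_min = 2 * 50 = 100 Hz
Practical rate = 20 * fs_min = 20 * 100 = 2000 Hz

fs_min = 100 Hz, fs_practical = 2000 Hz


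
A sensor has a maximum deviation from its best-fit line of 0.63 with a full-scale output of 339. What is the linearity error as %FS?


Linearity error = (max deviation / full scale) * 100%.
Linearity = (0.63 / 339) * 100
Linearity = 0.186 %FS

0.186 %FS


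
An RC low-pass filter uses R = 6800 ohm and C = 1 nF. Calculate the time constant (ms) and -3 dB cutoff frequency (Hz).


Time constant: tau = R * C.
tau = 6800 * 1.00e-09 = 6.8e-06 s
tau = 0.0068 ms
Cutoff frequency: fc = 1 / (2*pi*R*C).
fc = 1 / (2*pi*6.8e-06) = 23405.14 Hz

tau = 0.0068 ms, fc = 23405.14 Hz


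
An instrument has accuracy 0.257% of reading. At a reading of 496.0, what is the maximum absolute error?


Absolute error = (accuracy% / 100) * reading.
Error = (0.257 / 100) * 496.0
Error = 0.00257 * 496.0
Error = 1.2747

1.2747


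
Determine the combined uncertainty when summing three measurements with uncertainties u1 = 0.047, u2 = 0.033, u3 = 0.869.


For a sum of independent quantities, uc = sqrt(u1^2 + u2^2 + u3^2).
uc = sqrt(0.047^2 + 0.033^2 + 0.869^2)
uc = sqrt(0.002209 + 0.001089 + 0.755161)
uc = 0.8709

0.8709


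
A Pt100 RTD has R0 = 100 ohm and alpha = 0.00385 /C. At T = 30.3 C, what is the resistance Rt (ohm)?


The RTD equation: Rt = R0 * (1 + alpha * T).
Rt = 100 * (1 + 0.00385 * 30.3)
Rt = 100 * (1 + 0.116655)
Rt = 100 * 1.116655
Rt = 111.665 ohm

111.665 ohm


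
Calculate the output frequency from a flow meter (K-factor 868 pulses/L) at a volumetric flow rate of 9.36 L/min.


Frequency = K * Q / 60 (converting L/min to L/s).
f = 868 * 9.36 / 60
f = 8124.48 / 60
f = 135.41 Hz

135.41 Hz


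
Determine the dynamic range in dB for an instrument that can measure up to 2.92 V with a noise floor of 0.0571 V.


Dynamic range = 20 * log10(Vmax / Vnoise).
DR = 20 * log10(2.92 / 0.0571)
DR = 20 * log10(51.14)
DR = 34.17 dB

34.17 dB


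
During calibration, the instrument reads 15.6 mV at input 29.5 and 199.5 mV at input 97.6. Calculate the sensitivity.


Sensitivity = (y2 - y1) / (x2 - x1).
S = (199.5 - 15.6) / (97.6 - 29.5)
S = 183.9 / 68.1
S = 2.7004 mV/unit

2.7004 mV/unit


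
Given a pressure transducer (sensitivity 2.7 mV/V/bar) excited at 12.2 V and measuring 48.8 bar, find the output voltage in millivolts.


Output = sensitivity * Vex * P.
Vout = 2.7 * 12.2 * 48.8
Vout = 32.94 * 48.8
Vout = 1607.47 mV

1607.47 mV


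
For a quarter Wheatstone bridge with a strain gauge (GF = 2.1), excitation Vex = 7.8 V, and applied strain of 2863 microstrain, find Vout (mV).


Quarter bridge output: Vout = (GF * epsilon * Vex) / 4.
Vout = (2.1 * 2863e-6 * 7.8) / 4
Vout = 0.04689594 / 4 V
Vout = 0.01172398 V = 11.724 mV

11.724 mV


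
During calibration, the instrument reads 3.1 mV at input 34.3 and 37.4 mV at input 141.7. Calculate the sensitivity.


Sensitivity = (y2 - y1) / (x2 - x1).
S = (37.4 - 3.1) / (141.7 - 34.3)
S = 34.3 / 107.4
S = 0.3194 mV/unit

0.3194 mV/unit


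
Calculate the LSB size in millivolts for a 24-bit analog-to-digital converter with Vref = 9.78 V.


The resolution (LSB) of an ADC is Vref / 2^n.
LSB = 9.78 / 2^24
LSB = 9.78 / 16777216
LSB = 5.8e-07 V = 0.00058293 mV

0.00058293 mV


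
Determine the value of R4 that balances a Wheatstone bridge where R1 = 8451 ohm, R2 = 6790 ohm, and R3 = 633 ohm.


At balance: R1*R4 = R2*R3, so R4 = R2*R3/R1.
R4 = 6790 * 633 / 8451
R4 = 4298070 / 8451
R4 = 508.59 ohm

508.59 ohm


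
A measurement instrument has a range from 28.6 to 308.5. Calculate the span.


Span = upper range - lower range.
Span = 308.5 - (28.6)
Span = 279.9

279.9


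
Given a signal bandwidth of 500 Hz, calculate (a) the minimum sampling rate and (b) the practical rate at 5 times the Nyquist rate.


By Nyquist theorem, fs_min = 2 * fmax.
fs_min = 2 * 500 = 1000 Hz
Practical rate = 5 * fs_min = 5 * 1000 = 5000 Hz

fs_min = 1000 Hz, fs_practical = 5000 Hz


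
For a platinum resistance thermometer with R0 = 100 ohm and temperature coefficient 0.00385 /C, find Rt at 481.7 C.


The RTD equation: Rt = R0 * (1 + alpha * T).
Rt = 100 * (1 + 0.00385 * 481.7)
Rt = 100 * (1 + 1.854545)
Rt = 100 * 2.854545
Rt = 285.454 ohm

285.454 ohm


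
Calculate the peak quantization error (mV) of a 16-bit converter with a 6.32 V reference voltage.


The maximum quantization error is +/- LSB/2.
LSB = Vref / 2^n = 6.32 / 65536 = 9.644e-05 V
Max error = LSB / 2 = 9.644e-05 / 2 = 4.822e-05 V
Max error = 0.0482 mV

0.0482 mV
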